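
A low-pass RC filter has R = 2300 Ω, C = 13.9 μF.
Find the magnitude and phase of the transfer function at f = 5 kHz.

Step 1 — Angular frequency: ω = 2π·5000 = 3.142e+04 rad/s.
Step 2 — Transfer function: H(jω) = 1/(1 + jωRC).
Step 3 — Denominator: 1 + jωRC = 1 + j·3.142e+04·2300·1.39e-05 = 1 + j1004.
Step 4 — H = 9.913e-07 - j0.0009957.
Step 5 — Magnitude: |H| = 0.0009957 (-60.0 dB); phase: φ = -89.9°.

|H| = 0.0009957 (-60.0 dB), φ = -89.9°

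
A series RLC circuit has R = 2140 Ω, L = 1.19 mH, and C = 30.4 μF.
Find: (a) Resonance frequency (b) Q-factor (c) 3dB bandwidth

Step 1 — Resonance condition Im(Z)=0 gives ω₀ = 1/√(LC).
Step 2 — ω₀ = 1/√(0.00119·3.04e-05) = 5258 rad/s.
Step 3 — f₀ = ω₀/(2π) = 836.8 Hz.
Step 4 — Series Q: Q = ω₀L/R = 5258·0.00119/2140 = 0.002924.
Step 5 — 3dB bandwidth: Δω = ω₀/Q = 1.798e+06 rad/s; BW = Δω/(2π) = 2.862e+05 Hz.

(a) f₀ = 836.8 Hz  (b) Q = 0.002924  (c) BW = 2.862e+05 Hz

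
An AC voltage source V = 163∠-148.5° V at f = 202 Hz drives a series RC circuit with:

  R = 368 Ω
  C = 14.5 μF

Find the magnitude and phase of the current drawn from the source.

Step 1 — Angular frequency: ω = 2π·f = 2π·202 = 1269 rad/s.
Step 2 — Component impedances:
  R: Z = R = 368 Ω
  C: Z = 1/(jωC) = -j/(ω·C) = 0 - j54.34 Ω
Step 3 — Series combination: Z_total = R + C = 368 - j54.34 Ω = 372∠-8.4° Ω.
Step 4 — Source phasor: V = 163∠-148.5° V = -139 - j85.17 V.
Step 5 — Ohm's law: I = V / Z_total = (-139 - j85.17) / (368 - j54.34) = -0.3362 - j0.2811 A.
Step 6 — Convert to polar: |I| = 0.4382 A, ∠I = -140.1°.

I = 0.4382∠-140.1° A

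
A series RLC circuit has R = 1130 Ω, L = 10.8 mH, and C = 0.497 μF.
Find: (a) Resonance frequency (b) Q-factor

Step 1 — Resonance condition Im(Z)=0 gives ω₀ = 1/√(LC).
Step 2 — ω₀ = 1/√(0.0108·4.97e-07) = 1.365e+04 rad/s.
Step 3 — f₀ = ω₀/(2π) = 2172 Hz.
Step 4 — Series Q: Q = ω₀L/R = 1.365e+04·0.0108/1130 = 0.1305.

(a) f₀ = 2172 Hz  (b) Q = 0.1305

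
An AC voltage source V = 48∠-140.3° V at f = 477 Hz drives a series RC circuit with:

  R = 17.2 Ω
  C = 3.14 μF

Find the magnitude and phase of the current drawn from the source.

Step 1 — Angular frequency: ω = 2π·f = 2π·477 = 2997 rad/s.
Step 2 — Component impedances:
  R: Z = R = 17.2 Ω
  C: Z = 1/(jωC) = -j/(ω·C) = 0 - j106.3 Ω
Step 3 — Series combination: Z_total = R + C = 17.2 - j106.3 Ω = 107.6∠-80.8° Ω.
Step 4 — Source phasor: V = 48∠-140.3° V = -36.93 - j30.66 V.
Step 5 — Ohm's law: I = V / Z_total = (-36.93 - j30.66) / (17.2 - j106.3) = 0.2264 - j0.3842 A.
Step 6 — Convert to polar: |I| = 0.4459 A, ∠I = -59.5°.

I = 0.4459∠-59.5° A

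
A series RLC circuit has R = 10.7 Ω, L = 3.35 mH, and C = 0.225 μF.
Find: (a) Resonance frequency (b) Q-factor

Step 1 — Resonance condition Im(Z)=0 gives ω₀ = 1/√(LC).
Step 2 — ω₀ = 1/√(0.00335·2.25e-07) = 3.642e+04 rad/s.
Step 3 — f₀ = ω₀/(2π) = 5797 Hz.
Step 4 — Series Q: Q = ω₀L/R = 3.642e+04·0.00335/10.7 = 11.4.

(a) f₀ = 5797 Hz  (b) Q = 11.4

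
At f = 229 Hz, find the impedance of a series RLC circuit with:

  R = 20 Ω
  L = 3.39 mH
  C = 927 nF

Step 1 — Angular frequency: ω = 2π·f = 2π·229 = 1439 rad/s.
Step 2 — Component impedances:
  R: Z = R = 20 Ω
  L: Z = jωL = j·1439·0.00339 = 0 + j4.878 Ω
  C: Z = 1/(jωC) = -j/(ω·C) = 0 - j749.7 Ω
Step 3 — Series combination: Z_total = R + L + C = 20 - j744.9 Ω = 745.1∠-88.5° Ω.

Z = 20 - j744.9 Ω = 745.1∠-88.5° Ω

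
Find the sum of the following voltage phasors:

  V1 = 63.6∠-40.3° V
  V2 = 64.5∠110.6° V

Step 1 — Convert each phasor to rectangular form:
  V1 = 63.6·(cos(-40.3°) + j·sin(-40.3°)) = 48.51 - j41.14 V
  V2 = 64.5·(cos(110.6°) + j·sin(110.6°)) = -22.69 + j60.38 V
Step 2 — Sum components: V_total = 25.81 + j19.24 V.
Step 3 — Convert to polar: |V_total| = 32.19 V, ∠V_total = 36.7°.

V_total = 32.19∠36.7° V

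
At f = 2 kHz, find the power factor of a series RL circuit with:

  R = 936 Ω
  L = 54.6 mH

Step 1 — Angular frequency: ω = 2π·f = 2π·2000 = 1.257e+04 rad/s.
Step 2 — Component impedances:
  R: Z = R = 936 Ω
  L: Z = jωL = j·1.257e+04·0.0546 = 0 + j686.1 Ω
Step 3 — Series combination: Z_total = R + L = 936 + j686.1 Ω = 1161∠36.2° Ω.
Step 4 — Power factor: PF = cos(φ) = Re(Z)/|Z| = 936/1160.5 = 0.8065.
Step 5 — Type: Im(Z) = 686.1 ⇒ lagging (phase φ = 36.2°).

PF = 0.8065 (lagging, φ = 36.2°)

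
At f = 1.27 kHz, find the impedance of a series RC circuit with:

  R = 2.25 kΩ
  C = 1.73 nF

Step 1 — Angular frequency: ω = 2π·f = 2π·1270 = 7980 rad/s.
Step 2 — Component impedances:
  R: Z = R = 2250 Ω
  C: Z = 1/(jωC) = -j/(ω·C) = 0 - j7.244e+04 Ω
Step 3 — Series combination: Z_total = R + C = 2250 - j7.244e+04 Ω = 7.247e+04∠-88.2° Ω.

Z = 2250 - j7.244e+04 Ω = 7.247e+04∠-88.2° Ω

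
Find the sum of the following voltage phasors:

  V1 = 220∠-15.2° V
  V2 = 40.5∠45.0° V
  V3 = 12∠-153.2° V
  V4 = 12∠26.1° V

Step 1 — Convert each phasor to rectangular form:
  V1 = 220·(cos(-15.2°) + j·sin(-15.2°)) = 212.3 - j57.68 V
  V2 = 40.5·(cos(45.0°) + j·sin(45.0°)) = 28.64 + j28.64 V
  V3 = 12·(cos(-153.2°) + j·sin(-153.2°)) = -10.71 - j5.411 V
  V4 = 12·(cos(26.1°) + j·sin(26.1°)) = 10.78 + j5.279 V
Step 2 — Sum components: V_total = 241 - j29.18 V.
Step 3 — Convert to polar: |V_total| = 242.8 V, ∠V_total = -6.9°.

V_total = 242.8∠-6.9° V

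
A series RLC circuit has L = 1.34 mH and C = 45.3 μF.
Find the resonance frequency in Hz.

Step 1 — Resonance condition Im(Z)=0 gives ω₀ = 1/√(LC).
Step 2 — ω₀ = 1/√(0.00134·4.53e-05) = 4059 rad/s.
Step 3 — f₀ = ω₀/(2π) = 646 Hz.

f₀ = 646 Hz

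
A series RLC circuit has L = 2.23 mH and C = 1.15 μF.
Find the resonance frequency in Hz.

Step 1 — Resonance condition Im(Z)=0 gives ω₀ = 1/√(LC).
Step 2 — ω₀ = 1/√(0.00223·1.15e-06) = 1.975e+04 rad/s.
Step 3 — f₀ = ω₀/(2π) = 3143 Hz.

f₀ = 3143 Hz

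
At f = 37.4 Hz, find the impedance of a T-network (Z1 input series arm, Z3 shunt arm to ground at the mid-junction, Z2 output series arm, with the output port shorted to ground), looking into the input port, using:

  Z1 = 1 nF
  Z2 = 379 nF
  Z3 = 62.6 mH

Step 1 — Angular frequency: ω = 2π·f = 2π·37.4 = 235 rad/s.
Step 2 — Component impedances:
  Z1: Z = 1/(jωC) = -j/(ω·C) = 0 - j4.255e+06 Ω
  Z2: Z = 1/(jωC) = -j/(ω·C) = 0 - j1.123e+04 Ω
  Z3: Z = jωL = j·235·0.0626 = 0 + j14.71 Ω
Step 3 — With the output port shorted to ground, the output series arm Z2 runs from the junction to ground; the shunt arm Z3 also runs from the junction to ground. They appear in parallel: Z3 || Z2 = 0 + j14.73 Ω.
Step 4 — Series with input arm Z1: Z_in = Z1 + (Z3 || Z2) = 0 - j4.255e+06 Ω = 4.255e+06∠-90.0° Ω.

Z = 0 - j4.255e+06 Ω = 4.255e+06∠-90.0° Ω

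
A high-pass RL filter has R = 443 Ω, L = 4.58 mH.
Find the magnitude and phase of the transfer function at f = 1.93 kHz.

Step 1 — Angular frequency: ω = 2π·1930 = 1.213e+04 rad/s.
Step 2 — Transfer function: H(jω) = jωL/(R + jωL).
Step 3 — Numerator jωL = j·55.54; denominator R + jωL = 443 + j55.54.
Step 4 — H = 0.01547 + j0.1234.
Step 5 — Magnitude: |H| = 0.1244 (-18.1 dB); phase: φ = 82.9°.

|H| = 0.1244 (-18.1 dB), φ = 82.9°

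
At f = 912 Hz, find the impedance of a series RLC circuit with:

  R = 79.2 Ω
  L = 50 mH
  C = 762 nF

Step 1 — Angular frequency: ω = 2π·f = 2π·912 = 5730 rad/s.
Step 2 — Component impedances:
  R: Z = R = 79.2 Ω
  L: Z = jωL = j·5730·0.05 = 0 + j286.5 Ω
  C: Z = 1/(jωC) = -j/(ω·C) = 0 - j229 Ω
Step 3 — Series combination: Z_total = R + L + C = 79.2 + j57.49 Ω = 97.87∠36.0° Ω.

Z = 79.2 + j57.49 Ω = 97.87∠36.0° Ω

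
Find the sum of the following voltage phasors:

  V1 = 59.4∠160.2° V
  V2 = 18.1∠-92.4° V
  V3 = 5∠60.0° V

Step 1 — Convert each phasor to rectangular form:
  V1 = 59.4·(cos(160.2°) + j·sin(160.2°)) = -55.89 + j20.12 V
  V2 = 18.1·(cos(-92.4°) + j·sin(-92.4°)) = -0.7579 - j18.08 V
  V3 = 5·(cos(60.0°) + j·sin(60.0°)) = 2.5 + j4.33 V
Step 2 — Sum components: V_total = -54.15 + j6.367 V.
Step 3 — Convert to polar: |V_total| = 54.52 V, ∠V_total = 173.3°.

V_total = 54.52∠173.3° V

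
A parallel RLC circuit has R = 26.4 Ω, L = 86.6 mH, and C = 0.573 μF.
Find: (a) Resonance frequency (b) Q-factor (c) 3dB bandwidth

Step 1 — Resonance: ω₀ = 1/√(LC) = 1/√(0.0866·5.73e-07) = 4489 rad/s.
Step 2 — f₀ = ω₀/(2π) = 714.5 Hz.
Step 3 — Parallel Q: Q = R/(ω₀L) = 26.4/(4489·0.0866) = 0.06791.
Step 4 — Bandwidth: Δω = ω₀/Q = 6.611e+04 rad/s; BW = Δω/(2π) = 1.052e+04 Hz.

(a) f₀ = 714.5 Hz  (b) Q = 0.06791  (c) BW = 1.052e+04 Hz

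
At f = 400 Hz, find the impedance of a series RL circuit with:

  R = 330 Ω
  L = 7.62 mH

Step 1 — Angular frequency: ω = 2π·f = 2π·400 = 2513 rad/s.
Step 2 — Component impedances:
  R: Z = R = 330 Ω
  L: Z = jωL = j·2513·0.00762 = 0 + j19.15 Ω
Step 3 — Series combination: Z_total = R + L = 330 + j19.15 Ω = 330.6∠3.3° Ω.

Z = 330 + j19.15 Ω = 330.6∠3.3° Ω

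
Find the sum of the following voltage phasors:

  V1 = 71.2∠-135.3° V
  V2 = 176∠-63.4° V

Step 1 — Convert each phasor to rectangular form:
  V1 = 71.2·(cos(-135.3°) + j·sin(-135.3°)) = -50.61 - j50.08 V
  V2 = 176·(cos(-63.4°) + j·sin(-63.4°)) = 78.81 - j157.4 V
Step 2 — Sum components: V_total = 28.2 - j207.5 V.
Step 3 — Convert to polar: |V_total| = 209.4 V, ∠V_total = -82.3°.

V_total = 209.4∠-82.3° V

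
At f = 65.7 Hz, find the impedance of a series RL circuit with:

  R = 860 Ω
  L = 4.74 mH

Step 1 — Angular frequency: ω = 2π·f = 2π·65.7 = 412.8 rad/s.
Step 2 — Component impedances:
  R: Z = R = 860 Ω
  L: Z = jωL = j·412.8·0.00474 = 0 + j1.957 Ω
Step 3 — Series combination: Z_total = R + L = 860 + j1.957 Ω = 860∠0.1° Ω.

Z = 860 + j1.957 Ω = 860∠0.1° Ω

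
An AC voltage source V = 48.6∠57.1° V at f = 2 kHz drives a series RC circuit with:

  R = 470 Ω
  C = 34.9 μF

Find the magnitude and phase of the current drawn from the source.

Step 1 — Angular frequency: ω = 2π·f = 2π·2000 = 1.257e+04 rad/s.
Step 2 — Component impedances:
  R: Z = R = 470 Ω
  C: Z = 1/(jωC) = -j/(ω·C) = 0 - j2.28 Ω
Step 3 — Series combination: Z_total = R + C = 470 - j2.28 Ω = 470∠-0.3° Ω.
Step 4 — Source phasor: V = 48.6∠57.1° V = 26.4 + j40.81 V.
Step 5 — Ohm's law: I = V / Z_total = (26.4 + j40.81) / (470 - j2.28) = 0.05574 + j0.08709 A.
Step 6 — Convert to polar: |I| = 0.1034 A, ∠I = 57.4°.

I = 0.1034∠57.4° A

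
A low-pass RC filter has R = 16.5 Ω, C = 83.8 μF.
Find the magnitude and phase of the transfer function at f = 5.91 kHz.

Step 1 — Angular frequency: ω = 2π·5910 = 3.713e+04 rad/s.
Step 2 — Transfer function: H(jω) = 1/(1 + jωRC).
Step 3 — Denominator: 1 + jωRC = 1 + j·3.713e+04·16.5·8.38e-05 = 1 + j51.34.
Step 4 — H = 0.0003792 - j0.01947.
Step 5 — Magnitude: |H| = 0.01947 (-34.2 dB); phase: φ = -88.9°.

|H| = 0.01947 (-34.2 dB), φ = -88.9°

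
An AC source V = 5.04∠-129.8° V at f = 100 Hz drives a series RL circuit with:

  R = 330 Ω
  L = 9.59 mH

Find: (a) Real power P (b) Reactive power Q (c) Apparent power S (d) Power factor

Step 1 — Angular frequency: ω = 2π·f = 2π·100 = 628.3 rad/s.
Step 2 — Component impedances:
  R: Z = R = 330 Ω
  L: Z = jωL = j·628.3·0.00959 = 0 + j6.026 Ω
Step 3 — Series combination: Z_total = R + L = 330 + j6.026 Ω = 330.1∠1.0° Ω.
Step 4 — Source phasor: V = 5.04∠-129.8° V = -3.226 - j3.872 V.
Step 5 — Current: I = V / Z = -0.009987 - j0.01155 A = 0.01527∠-130.8° A.
Step 6 — Complex power: S = V·I* = 0.07695 + j0.001405 VA.
Step 7 — Real power: P = Re(S) = 0.07695 W.
Step 8 — Reactive power: Q = Im(S) = 0.001405 VAR.
Step 9 — Apparent power: |S| = 0.07696 VA.
Step 10 — Power factor: PF = P/|S| = 0.9998 (lagging).

(a) P = 0.07695 W  (b) Q = 0.001405 VAR  (c) S = 0.07696 VA  (d) PF = 0.9998 (lagging)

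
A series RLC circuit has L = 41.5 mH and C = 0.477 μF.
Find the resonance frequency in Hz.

Step 1 — Resonance condition Im(Z)=0 gives ω₀ = 1/√(LC).
Step 2 — ω₀ = 1/√(0.0415·4.77e-07) = 7107 rad/s.
Step 3 — f₀ = ω₀/(2π) = 1131 Hz.

f₀ = 1131 Hz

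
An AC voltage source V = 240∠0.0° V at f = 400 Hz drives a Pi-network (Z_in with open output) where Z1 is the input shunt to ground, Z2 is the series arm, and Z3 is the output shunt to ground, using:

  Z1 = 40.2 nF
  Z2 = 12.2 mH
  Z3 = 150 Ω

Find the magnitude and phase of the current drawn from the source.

Step 1 — Angular frequency: ω = 2π·f = 2π·400 = 2513 rad/s.
Step 2 — Component impedances:
  Z1: Z = 1/(jωC) = -j/(ω·C) = 0 - j9898 Ω
  Z2: Z = jωL = j·2513·0.0122 = 0 + j30.66 Ω
  Z3: Z = R = 150 Ω
Step 3 — With open output, the series arm Z2 and the output shunt Z3 appear in series to ground: Z2 + Z3 = 150 + j30.66 Ω.
Step 4 — Parallel with input shunt Z1: Z_in = Z1 || (Z2 + Z3) = 150.9 + j28.46 Ω = 153.6∠10.7° Ω.
Step 5 — Source phasor: V = 240∠0.0° V = 240 V.
Step 6 — Ohm's law: I = V / Z_total = (240) / (150.9 + j28.46) = 1.536 - j0.2897 A.
Step 7 — Convert to polar: |I| = 1.563 A, ∠I = -10.7°.

I = 1.563∠-10.7° A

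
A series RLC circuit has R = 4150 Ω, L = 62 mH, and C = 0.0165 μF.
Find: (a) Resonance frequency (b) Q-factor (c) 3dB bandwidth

Step 1 — Resonance: ω₀ = 1/√(LC) = 1/√(0.062·1.65e-08) = 3.127e+04 rad/s.
Step 2 — f₀ = ω₀/(2π) = 4976 Hz.
Step 3 — Series Q: Q = ω₀L/R = 3.127e+04·0.062/4150 = 0.4671.
Step 4 — Bandwidth: Δω = ω₀/Q = 6.694e+04 rad/s; BW = Δω/(2π) = 1.065e+04 Hz.

(a) f₀ = 4976 Hz  (b) Q = 0.4671  (c) BW = 1.065e+04 Hz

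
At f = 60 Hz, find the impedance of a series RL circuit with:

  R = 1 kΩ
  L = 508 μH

Step 1 — Angular frequency: ω = 2π·f = 2π·60 = 377 rad/s.
Step 2 — Component impedances:
  R: Z = R = 1000 Ω
  L: Z = jωL = j·377·0.000508 = 0 + j0.1915 Ω
Step 3 — Series combination: Z_total = R + L = 1000 + j0.1915 Ω = 1000∠0.0° Ω.

Z = 1000 + j0.1915 Ω = 1000∠0.0° Ω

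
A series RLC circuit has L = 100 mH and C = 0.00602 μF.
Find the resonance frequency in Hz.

Step 1 — Resonance condition Im(Z)=0 gives ω₀ = 1/√(LC).
Step 2 — ω₀ = 1/√(0.1·6.02e-09) = 4.076e+04 rad/s.
Step 3 — f₀ = ω₀/(2π) = 6487 Hz.

f₀ = 6487 Hz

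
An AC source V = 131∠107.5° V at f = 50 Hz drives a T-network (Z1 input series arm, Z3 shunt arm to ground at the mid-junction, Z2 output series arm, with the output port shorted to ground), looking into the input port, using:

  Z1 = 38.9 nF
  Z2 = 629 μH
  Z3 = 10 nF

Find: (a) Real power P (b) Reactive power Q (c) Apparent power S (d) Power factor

Step 1 — Angular frequency: ω = 2π·f = 2π·50 = 314.2 rad/s.
Step 2 — Component impedances:
  Z1: Z = 1/(jωC) = -j/(ω·C) = 0 - j8.183e+04 Ω
  Z2: Z = jωL = j·314.2·0.000629 = 0 + j0.1976 Ω
  Z3: Z = 1/(jωC) = -j/(ω·C) = 0 - j3.183e+05 Ω
Step 3 — With the output port shorted to ground, the output series arm Z2 runs from the junction to ground; the shunt arm Z3 also runs from the junction to ground. They appear in parallel: Z3 || Z2 = 0 + j0.1976 Ω.
Step 4 — Series with input arm Z1: Z_in = Z1 + (Z3 || Z2) = 0 - j8.183e+04 Ω = 8.183e+04∠-90.0° Ω.
Step 5 — Source phasor: V = 131∠107.5° V = -39.39 + j124.9 V.
Step 6 — Current: I = V / Z = -0.001527 - j0.0004814 A = 0.001601∠-162.5° A.
Step 7 — Complex power: S = V·I* = 0 - j0.2097 VA.
Step 8 — Real power: P = Re(S) = 0 W.
Step 9 — Reactive power: Q = Im(S) = -0.2097 VAR.
Step 10 — Apparent power: |S| = 0.2097 VA.
Step 11 — Power factor: PF = P/|S| = 0 (leading).

(a) P = 0 W  (b) Q = -0.2097 VAR  (c) S = 0.2097 VA  (d) PF = 0 (leading)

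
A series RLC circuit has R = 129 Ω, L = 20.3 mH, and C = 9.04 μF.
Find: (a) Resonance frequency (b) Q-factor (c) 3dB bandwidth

Step 1 — Resonance: ω₀ = 1/√(LC) = 1/√(0.0203·9.04e-06) = 2334 rad/s.
Step 2 — f₀ = ω₀/(2π) = 371.5 Hz.
Step 3 — Series Q: Q = ω₀L/R = 2334·0.0203/129 = 0.3673.
Step 4 — Bandwidth: Δω = ω₀/Q = 6355 rad/s; BW = Δω/(2π) = 1011 Hz.

(a) f₀ = 371.5 Hz  (b) Q = 0.3673  (c) BW = 1011 Hz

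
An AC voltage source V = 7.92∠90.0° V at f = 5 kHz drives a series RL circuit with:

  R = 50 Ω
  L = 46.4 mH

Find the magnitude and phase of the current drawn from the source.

Step 1 — Angular frequency: ω = 2π·f = 2π·5000 = 3.142e+04 rad/s.
Step 2 — Component impedances:
  R: Z = R = 50 Ω
  L: Z = jωL = j·3.142e+04·0.0464 = 0 + j1458 Ω
Step 3 — Series combination: Z_total = R + L = 50 + j1458 Ω = 1459∠88.0° Ω.
Step 4 — Source phasor: V = 7.92∠90.0° V = 0 + j7.92 V.
Step 5 — Ohm's law: I = V / Z_total = (0 + j7.92) / (50 + j1458) = 0.005427 + j0.0001861 A.
Step 6 — Convert to polar: |I| = 0.00543 A, ∠I = 2.0°.

I = 0.00543∠2.0° A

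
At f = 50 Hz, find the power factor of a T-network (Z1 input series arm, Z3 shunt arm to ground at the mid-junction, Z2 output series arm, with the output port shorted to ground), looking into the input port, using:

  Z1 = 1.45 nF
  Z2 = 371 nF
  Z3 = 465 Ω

Step 1 — Angular frequency: ω = 2π·f = 2π·50 = 314.2 rad/s.
Step 2 — Component impedances:
  Z1: Z = 1/(jωC) = -j/(ω·C) = 0 - j2.195e+06 Ω
  Z2: Z = 1/(jωC) = -j/(ω·C) = 0 - j8580 Ω
  Z3: Z = R = 465 Ω
Step 3 — With the output port shorted to ground, the output series arm Z2 runs from the junction to ground; the shunt arm Z3 also runs from the junction to ground. They appear in parallel: Z3 || Z2 = 463.6 - j25.13 Ω.
Step 4 — Series with input arm Z1: Z_in = Z1 + (Z3 || Z2) = 463.6 - j2.195e+06 Ω = 2.195e+06∠-90.0° Ω.
Step 5 — Power factor: PF = cos(φ) = Re(Z)/|Z| = 463.6/2.195e+06 = 0.0002112.
Step 6 — Type: Im(Z) = -2.195e+06 ⇒ leading (phase φ = -90.0°).

PF = 0.0002112 (leading, φ = -90.0°)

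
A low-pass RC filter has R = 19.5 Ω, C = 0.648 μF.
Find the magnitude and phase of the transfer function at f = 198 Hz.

Step 1 — Angular frequency: ω = 2π·198 = 1244 rad/s.
Step 2 — Transfer function: H(jω) = 1/(1 + jωRC).
Step 3 — Denominator: 1 + jωRC = 1 + j·1244·19.5·6.48e-07 = 1 + j0.01572.
Step 4 — H = 0.9998 - j0.01572.
Step 5 — Magnitude: |H| = 0.9999 (-0.0 dB); phase: φ = -0.9°.

|H| = 0.9999 (-0.0 dB), φ = -0.9°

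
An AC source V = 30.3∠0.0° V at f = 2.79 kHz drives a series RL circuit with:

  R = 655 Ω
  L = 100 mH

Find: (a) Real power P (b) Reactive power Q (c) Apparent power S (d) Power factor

Step 1 — Angular frequency: ω = 2π·f = 2π·2790 = 1.753e+04 rad/s.
Step 2 — Component impedances:
  R: Z = R = 655 Ω
  L: Z = jωL = j·1.753e+04·0.1 = 0 + j1753 Ω
Step 3 — Series combination: Z_total = R + L = 655 + j1753 Ω = 1871∠69.5° Ω.
Step 4 — Source phasor: V = 30.3∠0.0° V = 30.3 V.
Step 5 — Current: I = V / Z = 0.005667 - j0.01517 A = 0.01619∠-69.5° A.
Step 6 — Complex power: S = V·I* = 0.1717 + j0.4596 VA.
Step 7 — Real power: P = Re(S) = 0.1717 W.
Step 8 — Reactive power: Q = Im(S) = 0.4596 VAR.
Step 9 — Apparent power: |S| = 0.4906 VA.
Step 10 — Power factor: PF = P/|S| = 0.35 (lagging).

(a) P = 0.1717 W  (b) Q = 0.4596 VAR  (c) S = 0.4906 VA  (d) PF = 0.35 (lagging)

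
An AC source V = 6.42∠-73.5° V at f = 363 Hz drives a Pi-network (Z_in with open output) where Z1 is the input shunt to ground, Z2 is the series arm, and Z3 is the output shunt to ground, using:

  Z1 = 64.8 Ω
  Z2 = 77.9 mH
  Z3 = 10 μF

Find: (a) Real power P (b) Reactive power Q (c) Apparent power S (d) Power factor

Step 1 — Angular frequency: ω = 2π·f = 2π·363 = 2281 rad/s.
Step 2 — Component impedances:
  Z1: Z = R = 64.8 Ω
  Z2: Z = jωL = j·2281·0.0779 = 0 + j177.7 Ω
  Z3: Z = 1/(jωC) = -j/(ω·C) = 0 - j43.84 Ω
Step 3 — With open output, the series arm Z2 and the output shunt Z3 appear in series to ground: Z2 + Z3 = 0 + j133.8 Ω.
Step 4 — Parallel with input shunt Z1: Z_in = Z1 || (Z2 + Z3) = 52.49 + j25.42 Ω = 58.32∠25.8° Ω.
Step 5 — Source phasor: V = 6.42∠-73.5° V = 1.823 - j6.156 V.
Step 6 — Current: I = V / Z = -0.01786 - j0.1086 A = 0.1101∠-99.3° A.
Step 7 — Complex power: S = V·I* = 0.6361 + j0.308 VA.
Step 8 — Real power: P = Re(S) = 0.6361 W.
Step 9 — Reactive power: Q = Im(S) = 0.308 VAR.
Step 10 — Apparent power: |S| = 0.7067 VA.
Step 11 — Power factor: PF = P/|S| = 0.9 (lagging).

(a) P = 0.6361 W  (b) Q = 0.308 VAR  (c) S = 0.7067 VA  (d) PF = 0.9 (lagging)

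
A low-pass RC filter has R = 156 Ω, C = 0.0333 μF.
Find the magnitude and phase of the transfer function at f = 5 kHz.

Step 1 — Angular frequency: ω = 2π·5000 = 3.142e+04 rad/s.
Step 2 — Transfer function: H(jω) = 1/(1 + jωRC).
Step 3 — Denominator: 1 + jωRC = 1 + j·3.142e+04·156·3.33e-08 = 1 + j0.1632.
Step 4 — H = 0.9741 - j0.159.
Step 5 — Magnitude: |H| = 0.9869 (-0.1 dB); phase: φ = -9.3°.

|H| = 0.9869 (-0.1 dB), φ = -9.3°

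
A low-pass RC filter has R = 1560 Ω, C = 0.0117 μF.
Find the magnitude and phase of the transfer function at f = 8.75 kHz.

Step 1 — Angular frequency: ω = 2π·8750 = 5.498e+04 rad/s.
Step 2 — Transfer function: H(jω) = 1/(1 + jωRC).
Step 3 — Denominator: 1 + jωRC = 1 + j·5.498e+04·1560·1.17e-08 = 1 + j1.003.
Step 4 — H = 0.4983 - j0.5.
Step 5 — Magnitude: |H| = 0.7059 (-3.0 dB); phase: φ = -45.1°.

|H| = 0.7059 (-3.0 dB), φ = -45.1°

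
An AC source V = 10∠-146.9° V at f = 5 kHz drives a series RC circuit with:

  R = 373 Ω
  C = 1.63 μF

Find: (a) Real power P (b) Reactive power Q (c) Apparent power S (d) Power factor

Step 1 — Angular frequency: ω = 2π·f = 2π·5000 = 3.142e+04 rad/s.
Step 2 — Component impedances:
  R: Z = R = 373 Ω
  C: Z = 1/(jωC) = -j/(ω·C) = 0 - j19.53 Ω
Step 3 — Series combination: Z_total = R + C = 373 - j19.53 Ω = 373.5∠-3.0° Ω.
Step 4 — Source phasor: V = 10∠-146.9° V = -8.377 - j5.461 V.
Step 5 — Current: I = V / Z = -0.02163 - j0.01577 A = 0.02677∠-143.9° A.
Step 6 — Complex power: S = V·I* = 0.2674 - j0.014 VA.
Step 7 — Real power: P = Re(S) = 0.2674 W.
Step 8 — Reactive power: Q = Im(S) = -0.014 VAR.
Step 9 — Apparent power: |S| = 0.2677 VA.
Step 10 — Power factor: PF = P/|S| = 0.9986 (leading).

(a) P = 0.2674 W  (b) Q = -0.014 VAR  (c) S = 0.2677 VA  (d) PF = 0.9986 (leading)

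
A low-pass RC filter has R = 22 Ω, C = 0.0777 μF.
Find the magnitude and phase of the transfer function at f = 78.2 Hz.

Step 1 — Angular frequency: ω = 2π·78.2 = 491.3 rad/s.
Step 2 — Transfer function: H(jω) = 1/(1 + jωRC).
Step 3 — Denominator: 1 + jωRC = 1 + j·491.3·22·7.77e-08 = 1 + j0.0008399.
Step 4 — H = 1 - j0.0008399.
Step 5 — Magnitude: |H| = 1 (-0.0 dB); phase: φ = -0.0°.

|H| = 1 (-0.0 dB), φ = -0.0°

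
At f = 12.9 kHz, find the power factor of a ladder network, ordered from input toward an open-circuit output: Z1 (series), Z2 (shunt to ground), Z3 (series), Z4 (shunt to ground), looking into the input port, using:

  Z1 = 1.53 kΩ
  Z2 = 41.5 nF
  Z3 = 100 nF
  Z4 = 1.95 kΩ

Step 1 — Angular frequency: ω = 2π·f = 2π·1.29e+04 = 8.105e+04 rad/s.
Step 2 — Component impedances:
  Z1: Z = R = 1530 Ω
  Z2: Z = 1/(jωC) = -j/(ω·C) = 0 - j297.3 Ω
  Z3: Z = 1/(jωC) = -j/(ω·C) = 0 - j123.4 Ω
  Z4: Z = R = 1950 Ω
Step 3 — Ladder network (open output): work backward from the far end, alternating series and parallel combinations. Z_in = 1573 - j287.9 Ω = 1599∠-10.4° Ω.
Step 4 — Power factor: PF = cos(φ) = Re(Z)/|Z| = 1573/1599 = 0.9837.
Step 5 — Type: Im(Z) = -287.9 ⇒ leading (phase φ = -10.4°).

PF = 0.9837 (leading, φ = -10.4°)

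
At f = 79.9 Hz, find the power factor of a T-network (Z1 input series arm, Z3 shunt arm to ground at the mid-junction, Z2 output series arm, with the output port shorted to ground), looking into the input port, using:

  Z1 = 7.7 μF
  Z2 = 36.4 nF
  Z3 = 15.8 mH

Step 1 — Angular frequency: ω = 2π·f = 2π·79.9 = 502 rad/s.
Step 2 — Component impedances:
  Z1: Z = 1/(jωC) = -j/(ω·C) = 0 - j258.7 Ω
  Z2: Z = 1/(jωC) = -j/(ω·C) = 0 - j5.472e+04 Ω
  Z3: Z = jωL = j·502·0.0158 = 0 + j7.932 Ω
Step 3 — With the output port shorted to ground, the output series arm Z2 runs from the junction to ground; the shunt arm Z3 also runs from the junction to ground. They appear in parallel: Z3 || Z2 = 0 + j7.933 Ω.
Step 4 — Series with input arm Z1: Z_in = Z1 + (Z3 || Z2) = 0 - j250.8 Ω = 250.8∠-90.0° Ω.
Step 5 — Power factor: PF = cos(φ) = Re(Z)/|Z| = 0/250.8 = 0.
Step 6 — Type: Im(Z) = -250.8 ⇒ leading (phase φ = -90.0°).

PF = 0 (leading, φ = -90.0°)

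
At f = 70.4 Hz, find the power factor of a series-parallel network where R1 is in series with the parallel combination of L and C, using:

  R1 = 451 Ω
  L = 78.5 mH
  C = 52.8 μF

Step 1 — Angular frequency: ω = 2π·f = 2π·70.4 = 442.3 rad/s.
Step 2 — Component impedances:
  R1: Z = R = 451 Ω
  L: Z = jωL = j·442.3·0.0785 = 0 + j34.72 Ω
  C: Z = 1/(jωC) = -j/(ω·C) = 0 - j42.82 Ω
Step 3 — Parallel branch: L || C = 1/(1/L + 1/C) = 0 + j183.7 Ω.
Step 4 — Series with R1: Z_total = R1 + (L || C) = 451 + j183.7 Ω = 487∠22.2° Ω.
Step 5 — Power factor: PF = cos(φ) = Re(Z)/|Z| = 451/487 = 0.9261.
Step 6 — Type: Im(Z) = 183.7 ⇒ lagging (phase φ = 22.2°).

PF = 0.9261 (lagging, φ = 22.2°)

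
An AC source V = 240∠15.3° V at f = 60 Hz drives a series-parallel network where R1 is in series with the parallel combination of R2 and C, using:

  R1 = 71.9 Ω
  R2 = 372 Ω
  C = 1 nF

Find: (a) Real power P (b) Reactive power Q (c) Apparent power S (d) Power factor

Step 1 — Angular frequency: ω = 2π·f = 2π·60 = 377 rad/s.
Step 2 — Component impedances:
  R1: Z = R = 71.9 Ω
  R2: Z = R = 372 Ω
  C: Z = 1/(jωC) = -j/(ω·C) = 0 - j2.653e+06 Ω
Step 3 — Parallel branch: R2 || C = 1/(1/R2 + 1/C) = 372 - j0.05217 Ω.
Step 4 — Series with R1: Z_total = R1 + (R2 || C) = 443.9 - j0.05217 Ω = 443.9∠-0.0° Ω.
Step 5 — Source phasor: V = 240∠15.3° V = 231.5 + j63.33 V.
Step 6 — Current: I = V / Z = 0.5215 + j0.1427 A = 0.5407∠15.3° A.
Step 7 — Complex power: S = V·I* = 129.8 - j0.01525 VA.
Step 8 — Real power: P = Re(S) = 129.8 W.
Step 9 — Reactive power: Q = Im(S) = -0.01525 VAR.
Step 10 — Apparent power: |S| = 129.8 VA.
Step 11 — Power factor: PF = P/|S| = 1 (leading).

(a) P = 129.8 W  (b) Q = -0.01525 VAR  (c) S = 129.8 VA  (d) PF = 1 (leading)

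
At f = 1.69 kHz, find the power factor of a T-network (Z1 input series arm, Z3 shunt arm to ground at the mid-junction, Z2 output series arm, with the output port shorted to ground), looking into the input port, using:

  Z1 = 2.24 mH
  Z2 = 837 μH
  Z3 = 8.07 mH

Step 1 — Angular frequency: ω = 2π·f = 2π·1690 = 1.062e+04 rad/s.
Step 2 — Component impedances:
  Z1: Z = jωL = j·1.062e+04·0.00224 = 0 + j23.79 Ω
  Z2: Z = jωL = j·1.062e+04·0.000837 = 0 + j8.888 Ω
  Z3: Z = jωL = j·1.062e+04·0.00807 = 0 + j85.69 Ω
Step 3 — With the output port shorted to ground, the output series arm Z2 runs from the junction to ground; the shunt arm Z3 also runs from the junction to ground. They appear in parallel: Z3 || Z2 = 0 + j8.053 Ω.
Step 4 — Series with input arm Z1: Z_in = Z1 + (Z3 || Z2) = 0 + j31.84 Ω = 31.84∠90.0° Ω.
Step 5 — Power factor: PF = cos(φ) = Re(Z)/|Z| = 0/31.84 = 0.
Step 6 — Type: Im(Z) = 31.84 ⇒ lagging (phase φ = 90.0°).

PF = 0 (lagging, φ = 90.0°)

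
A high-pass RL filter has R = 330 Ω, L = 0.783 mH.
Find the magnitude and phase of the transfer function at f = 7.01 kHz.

Step 1 — Angular frequency: ω = 2π·7010 = 4.405e+04 rad/s.
Step 2 — Transfer function: H(jω) = jωL/(R + jωL).
Step 3 — Numerator jωL = j·34.49; denominator R + jωL = 330 + j34.49.
Step 4 — H = 0.0108 + j0.1034.
Step 5 — Magnitude: |H| = 0.1039 (-19.7 dB); phase: φ = 84.0°.

|H| = 0.1039 (-19.7 dB), φ = 84.0°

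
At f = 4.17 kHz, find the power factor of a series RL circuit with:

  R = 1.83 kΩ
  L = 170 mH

Step 1 — Angular frequency: ω = 2π·f = 2π·4170 = 2.62e+04 rad/s.
Step 2 — Component impedances:
  R: Z = R = 1830 Ω
  L: Z = jωL = j·2.62e+04·0.17 = 0 + j4454 Ω
Step 3 — Series combination: Z_total = R + L = 1830 + j4454 Ω = 4815∠67.7° Ω.
Step 4 — Power factor: PF = cos(φ) = Re(Z)/|Z| = 1830/4815.4 = 0.38.
Step 5 — Type: Im(Z) = 4454 ⇒ lagging (phase φ = 67.7°).

PF = 0.38 (lagging, φ = 67.7°)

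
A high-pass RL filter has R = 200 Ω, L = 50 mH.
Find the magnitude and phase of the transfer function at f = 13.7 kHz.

Step 1 — Angular frequency: ω = 2π·1.37e+04 = 8.608e+04 rad/s.
Step 2 — Transfer function: H(jω) = jωL/(R + jωL).
Step 3 — Numerator jωL = j·4304; denominator R + jωL = 200 + j4304.
Step 4 — H = 0.9978 + j0.04637.
Step 5 — Magnitude: |H| = 0.9989 (-0.0 dB); phase: φ = 2.7°.

|H| = 0.9989 (-0.0 dB), φ = 2.7°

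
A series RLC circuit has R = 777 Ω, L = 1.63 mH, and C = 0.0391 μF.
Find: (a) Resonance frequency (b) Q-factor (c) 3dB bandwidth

Step 1 — Resonance condition Im(Z)=0 gives ω₀ = 1/√(LC).
Step 2 — ω₀ = 1/√(0.00163·3.91e-08) = 1.253e+05 rad/s.
Step 3 — f₀ = ω₀/(2π) = 1.994e+04 Hz.
Step 4 — Series Q: Q = ω₀L/R = 1.253e+05·0.00163/777 = 0.2628.
Step 5 — 3dB bandwidth: Δω = ω₀/Q = 4.767e+05 rad/s; BW = Δω/(2π) = 7.587e+04 Hz.

(a) f₀ = 1.994e+04 Hz  (b) Q = 0.2628  (c) BW = 7.587e+04 Hz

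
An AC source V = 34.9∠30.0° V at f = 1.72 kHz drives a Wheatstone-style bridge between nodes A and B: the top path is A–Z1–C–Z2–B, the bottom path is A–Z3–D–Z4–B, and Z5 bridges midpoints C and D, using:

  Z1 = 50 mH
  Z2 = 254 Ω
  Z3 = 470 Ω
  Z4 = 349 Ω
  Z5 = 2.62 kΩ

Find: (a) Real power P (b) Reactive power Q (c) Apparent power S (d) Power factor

Step 1 — Angular frequency: ω = 2π·f = 2π·1720 = 1.081e+04 rad/s.
Step 2 — Component impedances:
  Z1: Z = jωL = j·1.081e+04·0.05 = 0 + j540.4 Ω
  Z2: Z = R = 254 Ω
  Z3: Z = R = 470 Ω
  Z4: Z = R = 349 Ω
  Z5: Z = R = 2620 Ω
Step 3 — Bridge requires nodal analysis (the Z5 bridge couples midpoints C and D, so the two paths cannot be reduced to a simple series/parallel combination). Setting node B to ground and injecting 1 A at node A, the 3-node admittance system at A, C, D solves to V_A = Z_AB = 331.9 + j252.9 Ω = 417.2∠37.3° Ω.
Step 4 — Source phasor: V = 34.9∠30.0° V = 30.22 + j17.45 V.
Step 5 — Current: I = V / Z = 0.08297 - j0.01063 A = 0.08365∠-7.3° A.
Step 6 — Complex power: S = V·I* = 2.322 + j1.769 VA.
Step 7 — Real power: P = Re(S) = 2.322 W.
Step 8 — Reactive power: Q = Im(S) = 1.769 VAR.
Step 9 — Apparent power: |S| = 2.919 VA.
Step 10 — Power factor: PF = P/|S| = 0.7954 (lagging).

(a) P = 2.322 W  (b) Q = 1.769 VAR  (c) S = 2.919 VA  (d) PF = 0.7954 (lagging)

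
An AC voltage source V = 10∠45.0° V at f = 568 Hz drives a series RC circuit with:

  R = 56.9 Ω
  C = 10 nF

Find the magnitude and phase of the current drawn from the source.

Step 1 — Angular frequency: ω = 2π·f = 2π·568 = 3569 rad/s.
Step 2 — Component impedances:
  R: Z = R = 56.9 Ω
  C: Z = 1/(jωC) = -j/(ω·C) = 0 - j2.802e+04 Ω
Step 3 — Series combination: Z_total = R + C = 56.9 - j2.802e+04 Ω = 2.802e+04∠-89.9° Ω.
Step 4 — Source phasor: V = 10∠45.0° V = 7.071 + j7.071 V.
Step 5 — Ohm's law: I = V / Z_total = (7.071 + j7.071) / (56.9 - j2.802e+04) = -0.0002518 + j0.0002529 A.
Step 6 — Convert to polar: |I| = 0.0003569 A, ∠I = 134.9°.

I = 0.0003569∠134.9° A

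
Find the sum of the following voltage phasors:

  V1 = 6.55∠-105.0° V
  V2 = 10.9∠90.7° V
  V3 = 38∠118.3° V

Step 1 — Convert each phasor to rectangular form:
  V1 = 6.55·(cos(-105.0°) + j·sin(-105.0°)) = -1.695 - j6.327 V
  V2 = 10.9·(cos(90.7°) + j·sin(90.7°)) = -0.1332 + j10.9 V
  V3 = 38·(cos(118.3°) + j·sin(118.3°)) = -18.02 + j33.46 V
Step 2 — Sum components: V_total = -19.84 + j38.03 V.
Step 3 — Convert to polar: |V_total| = 42.9 V, ∠V_total = 117.6°.

V_total = 42.9∠117.6° V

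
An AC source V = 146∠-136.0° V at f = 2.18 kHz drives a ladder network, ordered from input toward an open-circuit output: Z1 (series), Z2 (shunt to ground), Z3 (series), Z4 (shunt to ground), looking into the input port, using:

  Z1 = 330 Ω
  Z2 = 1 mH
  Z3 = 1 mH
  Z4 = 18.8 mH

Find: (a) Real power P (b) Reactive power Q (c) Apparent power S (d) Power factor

Step 1 — Angular frequency: ω = 2π·f = 2π·2180 = 1.37e+04 rad/s.
Step 2 — Component impedances:
  Z1: Z = R = 330 Ω
  Z2: Z = jωL = j·1.37e+04·0.001 = 0 + j13.7 Ω
  Z3: Z = jωL = j·1.37e+04·0.001 = 0 + j13.7 Ω
  Z4: Z = jωL = j·1.37e+04·0.0188 = 0 + j257.5 Ω
Step 3 — Ladder network (open output): work backward from the far end, alternating series and parallel combinations. Z_in = 330 + j13.04 Ω = 330.3∠2.3° Ω.
Step 4 — Source phasor: V = 146∠-136.0° V = -105 - j101.4 V.
Step 5 — Current: I = V / Z = -0.3299 - j0.2943 A = 0.4421∠-138.3° A.
Step 6 — Complex power: S = V·I* = 64.49 + j2.548 VA.
Step 7 — Real power: P = Re(S) = 64.49 W.
Step 8 — Reactive power: Q = Im(S) = 2.548 VAR.
Step 9 — Apparent power: |S| = 64.54 VA.
Step 10 — Power factor: PF = P/|S| = 0.9992 (lagging).

(a) P = 64.49 W  (b) Q = 2.548 VAR  (c) S = 64.54 VA  (d) PF = 0.9992 (lagging)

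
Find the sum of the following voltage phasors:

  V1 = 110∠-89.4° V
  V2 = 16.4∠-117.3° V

Step 1 — Convert each phasor to rectangular form:
  V1 = 110·(cos(-89.4°) + j·sin(-89.4°)) = 1.152 - j110 V
  V2 = 16.4·(cos(-117.3°) + j·sin(-117.3°)) = -7.522 - j14.57 V
Step 2 — Sum components: V_total = -6.37 - j124.6 V.
Step 3 — Convert to polar: |V_total| = 124.7 V, ∠V_total = -92.9°.

V_total = 124.7∠-92.9° V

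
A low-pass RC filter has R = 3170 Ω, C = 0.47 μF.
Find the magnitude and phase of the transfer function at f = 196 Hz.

Step 1 — Angular frequency: ω = 2π·196 = 1232 rad/s.
Step 2 — Transfer function: H(jω) = 1/(1 + jωRC).
Step 3 — Denominator: 1 + jωRC = 1 + j·1232·3170·4.7e-07 = 1 + j1.835.
Step 4 — H = 0.229 - j0.4202.
Step 5 — Magnitude: |H| = 0.4786 (-6.4 dB); phase: φ = -61.4°.

|H| = 0.4786 (-6.4 dB), φ = -61.4°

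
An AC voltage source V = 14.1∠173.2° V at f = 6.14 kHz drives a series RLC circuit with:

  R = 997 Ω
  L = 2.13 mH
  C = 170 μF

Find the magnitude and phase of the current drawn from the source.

Step 1 — Angular frequency: ω = 2π·f = 2π·6140 = 3.858e+04 rad/s.
Step 2 — Component impedances:
  R: Z = R = 997 Ω
  L: Z = jωL = j·3.858e+04·0.00213 = 0 + j82.17 Ω
  C: Z = 1/(jωC) = -j/(ω·C) = 0 - j0.1525 Ω
Step 3 — Series combination: Z_total = R + L + C = 997 + j82.02 Ω = 1000∠4.7° Ω.
Step 4 — Source phasor: V = 14.1∠173.2° V = -14 + j1.669 V.
Step 5 — Ohm's law: I = V / Z_total = (-14 + j1.669) / (997 + j82.02) = -0.01381 + j0.002811 A.
Step 6 — Convert to polar: |I| = 0.01409 A, ∠I = 168.5°.

I = 0.01409∠168.5° A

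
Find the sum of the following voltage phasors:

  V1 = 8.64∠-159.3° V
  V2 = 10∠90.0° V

Step 1 — Convert each phasor to rectangular form:
  V1 = 8.64·(cos(-159.3°) + j·sin(-159.3°)) = -8.082 - j3.054 V
  V2 = 10·(cos(90.0°) + j·sin(90.0°)) = 0 + j10 V
Step 2 — Sum components: V_total = -8.082 + j6.946 V.
Step 3 — Convert to polar: |V_total| = 10.66 V, ∠V_total = 139.3°.

V_total = 10.66∠139.3° V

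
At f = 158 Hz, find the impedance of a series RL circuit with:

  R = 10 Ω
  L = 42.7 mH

Step 1 — Angular frequency: ω = 2π·f = 2π·158 = 992.7 rad/s.
Step 2 — Component impedances:
  R: Z = R = 10 Ω
  L: Z = jωL = j·992.7·0.0427 = 0 + j42.39 Ω
Step 3 — Series combination: Z_total = R + L = 10 + j42.39 Ω = 43.55∠76.7° Ω.

Z = 10 + j42.39 Ω = 43.55∠76.7° Ω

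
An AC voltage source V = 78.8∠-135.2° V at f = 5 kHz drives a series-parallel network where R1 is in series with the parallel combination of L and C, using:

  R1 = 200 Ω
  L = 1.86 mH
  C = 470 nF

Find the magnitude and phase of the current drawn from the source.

Step 1 — Angular frequency: ω = 2π·f = 2π·5000 = 3.142e+04 rad/s.
Step 2 — Component impedances:
  R1: Z = R = 200 Ω
  L: Z = jωL = j·3.142e+04·0.00186 = 0 + j58.43 Ω
  C: Z = 1/(jωC) = -j/(ω·C) = 0 - j67.73 Ω
Step 3 — Parallel branch: L || C = 1/(1/L + 1/C) = 0 + j425.9 Ω.
Step 4 — Series with R1: Z_total = R1 + (L || C) = 200 + j425.9 Ω = 470.5∠64.8° Ω.
Step 5 — Source phasor: V = 78.8∠-135.2° V = -55.91 - j55.53 V.
Step 6 — Ohm's law: I = V / Z_total = (-55.91 - j55.53) / (200 + j425.9) = -0.1573 + j0.0574 A.
Step 7 — Convert to polar: |I| = 0.1675 A, ∠I = 160.0°.

I = 0.1675∠160.0° A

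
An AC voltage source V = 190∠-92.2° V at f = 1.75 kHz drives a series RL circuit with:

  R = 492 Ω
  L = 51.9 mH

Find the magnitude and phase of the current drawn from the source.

Step 1 — Angular frequency: ω = 2π·f = 2π·1750 = 1.1e+04 rad/s.
Step 2 — Component impedances:
  R: Z = R = 492 Ω
  L: Z = jωL = j·1.1e+04·0.0519 = 0 + j570.7 Ω
Step 3 — Series combination: Z_total = R + L = 492 + j570.7 Ω = 753.5∠49.2° Ω.
Step 4 — Source phasor: V = 190∠-92.2° V = -7.294 - j189.9 V.
Step 5 — Ohm's law: I = V / Z_total = (-7.294 - j189.9) / (492 + j570.7) = -0.1972 - j0.1572 A.
Step 6 — Convert to polar: |I| = 0.2522 A, ∠I = -141.4°.

I = 0.2522∠-141.4° A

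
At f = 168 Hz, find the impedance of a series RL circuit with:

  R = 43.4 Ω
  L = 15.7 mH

Step 1 — Angular frequency: ω = 2π·f = 2π·168 = 1056 rad/s.
Step 2 — Component impedances:
  R: Z = R = 43.4 Ω
  L: Z = jωL = j·1056·0.0157 = 0 + j16.57 Ω
Step 3 — Series combination: Z_total = R + L = 43.4 + j16.57 Ω = 46.46∠20.9° Ω.

Z = 43.4 + j16.57 Ω = 46.46∠20.9° Ω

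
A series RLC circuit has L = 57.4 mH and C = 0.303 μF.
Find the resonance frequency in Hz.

Step 1 — Resonance condition Im(Z)=0 gives ω₀ = 1/√(LC).
Step 2 — ω₀ = 1/√(0.0574·3.03e-07) = 7583 rad/s.
Step 3 — f₀ = ω₀/(2π) = 1207 Hz.

f₀ = 1207 Hz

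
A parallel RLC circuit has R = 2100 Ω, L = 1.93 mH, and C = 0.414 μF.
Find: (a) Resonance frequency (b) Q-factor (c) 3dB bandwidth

Step 1 — Resonance: ω₀ = 1/√(LC) = 1/√(0.00193·4.14e-07) = 3.538e+04 rad/s.
Step 2 — f₀ = ω₀/(2π) = 5630 Hz.
Step 3 — Parallel Q: Q = R/(ω₀L) = 2100/(3.538e+04·0.00193) = 30.76.
Step 4 — Bandwidth: Δω = ω₀/Q = 1150 rad/s; BW = Δω/(2π) = 183.1 Hz.

(a) f₀ = 5630 Hz  (b) Q = 30.76  (c) BW = 183.1 Hz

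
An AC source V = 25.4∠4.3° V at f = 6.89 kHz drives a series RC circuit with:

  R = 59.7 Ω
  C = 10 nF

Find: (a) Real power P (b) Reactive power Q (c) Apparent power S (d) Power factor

Step 1 — Angular frequency: ω = 2π·f = 2π·6890 = 4.329e+04 rad/s.
Step 2 — Component impedances:
  R: Z = R = 59.7 Ω
  C: Z = 1/(jωC) = -j/(ω·C) = 0 - j2310 Ω
Step 3 — Series combination: Z_total = R + C = 59.7 - j2310 Ω = 2311∠-88.5° Ω.
Step 4 — Source phasor: V = 25.4∠4.3° V = 25.33 + j1.904 V.
Step 5 — Current: I = V / Z = -0.0005407 + j0.01098 A = 0.01099∠92.8° A.
Step 6 — Complex power: S = V·I* = 0.007214 - j0.2791 VA.
Step 7 — Real power: P = Re(S) = 0.007214 W.
Step 8 — Reactive power: Q = Im(S) = -0.2791 VAR.
Step 9 — Apparent power: |S| = 0.2792 VA.
Step 10 — Power factor: PF = P/|S| = 0.02584 (leading).

(a) P = 0.007214 W  (b) Q = -0.2791 VAR  (c) S = 0.2792 VA  (d) PF = 0.02584 (leading)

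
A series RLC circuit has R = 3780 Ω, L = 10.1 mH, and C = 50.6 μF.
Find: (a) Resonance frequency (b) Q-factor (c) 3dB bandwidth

Step 1 — Resonance condition Im(Z)=0 gives ω₀ = 1/√(LC).
Step 2 — ω₀ = 1/√(0.0101·5.06e-05) = 1399 rad/s.
Step 3 — f₀ = ω₀/(2π) = 222.6 Hz.
Step 4 — Series Q: Q = ω₀L/R = 1399·0.0101/3780 = 0.003738.
Step 5 — 3dB bandwidth: Δω = ω₀/Q = 3.743e+05 rad/s; BW = Δω/(2π) = 5.956e+04 Hz.

(a) f₀ = 222.6 Hz  (b) Q = 0.003738  (c) BW = 5.956e+04 Hz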